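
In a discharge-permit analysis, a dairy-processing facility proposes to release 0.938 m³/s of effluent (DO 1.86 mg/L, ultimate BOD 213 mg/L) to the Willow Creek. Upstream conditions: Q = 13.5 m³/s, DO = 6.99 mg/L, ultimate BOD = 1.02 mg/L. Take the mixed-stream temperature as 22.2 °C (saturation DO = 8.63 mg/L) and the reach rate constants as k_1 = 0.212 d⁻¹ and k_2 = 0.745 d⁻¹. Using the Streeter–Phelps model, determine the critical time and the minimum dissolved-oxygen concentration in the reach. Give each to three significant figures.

t_c ≈ 1.59 d; minimum DO ≈ 5.63 mg/L

Mixed DO = (13.5×6.99 + 0.938×1.86)/(13.5+0.938) = 96.11/14.44 = 6.657 mg/L.
Mixed L₀ = (13.5×1.02 + 0.938×213)/(14.44) = 213.6/14.44 = 14.79 mg/L.
Initial deficit D₀ = C_s − DO₀ = 8.63 − 6.657 = 1.973 mg/L.
t_c = (1/0.5330) ln[(0.745/0.212)(1 − 1.973×0.5330/(0.212×14.79))] = 1.876 × ln(2.336) = 1.591 d.
D_c = (0.212/0.745) × 14.79 × e^(−0.212×1.591) = 0.2846 × 14.79 × 0.7136 = 3.004 mg/L.
Minimum DO = 8.63 − 3.004 = 5.626 mg/L.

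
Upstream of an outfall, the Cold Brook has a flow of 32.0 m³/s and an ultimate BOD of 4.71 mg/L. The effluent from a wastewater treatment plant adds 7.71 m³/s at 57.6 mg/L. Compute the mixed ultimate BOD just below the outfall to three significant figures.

Flow-weighted mixing: C = (Q_r C_r + Q_w C_w)/(Q_r + Q_w)
= (32.0×4.71 + 7.71×57.6)/(32.0 + 7.71) = 594.8/39.71 = 14.98 mg/L.

15.0 mg/L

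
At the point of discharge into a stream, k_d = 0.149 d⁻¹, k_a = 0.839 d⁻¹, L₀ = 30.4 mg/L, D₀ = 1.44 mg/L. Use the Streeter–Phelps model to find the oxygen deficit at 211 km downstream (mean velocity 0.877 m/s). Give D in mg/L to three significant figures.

Travel time t = x/v = 211 km / (0.877 m/s) = 211000 m / 0.877 m/s = 240600 s = 2.785 d.
k_d L₀/(k_a−k_d) = 0.149×30.4/(0.839−0.149) = 4.530/0.6900 = 6.565 mg/L.
e^(−k_d t) = e^(−0.149×2.785) = 0.6604; e^(−k_a t) = e^(−0.839×2.785) = 0.09668.
D = 6.565 × (0.6604 − 0.09668) + 1.44 × 0.09668 = 3.701 + 0.1392 = 3.840 mg/L.

D ≈ 3.84 mg/L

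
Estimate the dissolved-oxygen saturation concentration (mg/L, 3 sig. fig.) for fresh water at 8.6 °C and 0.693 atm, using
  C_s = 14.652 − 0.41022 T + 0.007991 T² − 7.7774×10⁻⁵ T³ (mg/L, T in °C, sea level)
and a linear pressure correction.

At sea level: C_s = 14.652 − 0.41022×8.6 + 0.007991×8.6² − 7.7774×10⁻⁵×8.6³ = 11.67 mg/L.
Pressure correction: C_s' = 11.67 × 0.693 = 8.084 mg/L.

C_s ≈ 8.08 mg/L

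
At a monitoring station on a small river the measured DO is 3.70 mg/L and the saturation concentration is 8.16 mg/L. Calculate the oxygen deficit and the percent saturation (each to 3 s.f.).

D ≈ 4.46 mg/L; 45.3 % saturation

D = C_s − C = 8.16 − 3.70 = 4.46 mg/L.
% saturation = 3.70/8.16 × 100 = 45.3 %.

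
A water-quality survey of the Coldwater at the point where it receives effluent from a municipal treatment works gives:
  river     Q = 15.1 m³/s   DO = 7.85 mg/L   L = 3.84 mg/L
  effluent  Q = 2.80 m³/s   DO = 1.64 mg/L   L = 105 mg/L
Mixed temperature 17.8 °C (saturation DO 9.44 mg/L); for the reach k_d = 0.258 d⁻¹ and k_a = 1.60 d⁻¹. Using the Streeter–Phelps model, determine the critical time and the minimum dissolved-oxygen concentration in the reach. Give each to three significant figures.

Mixed DO = (15.1×7.85 + 2.80×1.64)/(15.1+2.80) = 123.1/17.90 = 6.879 mg/L.
Mixed L₀ = (15.1×3.84 + 2.80×105)/(17.90) = 352.0/17.90 = 19.66 mg/L.
Initial deficit D₀ = C_s − DO₀ = 9.44 − 6.879 = 2.561 mg/L.
t_c = (1/1.342) ln[(1.60/0.258)(1 − 2.561×1.342/(0.258×19.66))] = 0.7452 × ln(2.000) = 0.5164 d.
D_c = (0.258/1.60) × 19.66 × e^(−0.258×0.5164) = 0.1613 × 19.66 × 0.8753 = 2.775 mg/L.
Minimum DO = 9.44 − 2.775 = 6.665 mg/L.

t_c ≈ 0.516 d; minimum DO ≈ 6.66 mg/L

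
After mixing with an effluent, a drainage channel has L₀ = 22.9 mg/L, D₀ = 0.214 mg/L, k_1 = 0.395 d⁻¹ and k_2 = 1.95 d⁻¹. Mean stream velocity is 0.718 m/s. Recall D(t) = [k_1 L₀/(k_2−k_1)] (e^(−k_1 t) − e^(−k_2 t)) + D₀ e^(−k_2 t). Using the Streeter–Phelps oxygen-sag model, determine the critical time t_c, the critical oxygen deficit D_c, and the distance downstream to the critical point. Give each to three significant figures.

t_c ≈ 1.00 d; D_c ≈ 3.12 mg/L; x_c ≈ 62.2 km

t_c = [1/(k_2−k_1)] ln[(k_2/k_1)(1 − D₀(k_2−k_1)/(k_1 L₀))]
= [1/(1.95−0.395)] ln[(1.95/0.395)(1 − 0.214×1.555/(0.395×22.9))]
= (1/1.555) ln[4.937 × 0.9632] = 0.6431 × ln(4.755) = 0.6431 × 1.559 = 1.003 d.
D_c = (k_1/k_2) L₀ e^(−k_1 t_c) = (0.395/1.95) × 22.9 × e^(−0.395×1.003) = 0.2026 × 22.9 × 0.6730 = 3.122 mg/L.
x_c = v t_c = 0.718 m/s × 1.003 d × 86400 s/d = 62200 m ≈ 62.2 km.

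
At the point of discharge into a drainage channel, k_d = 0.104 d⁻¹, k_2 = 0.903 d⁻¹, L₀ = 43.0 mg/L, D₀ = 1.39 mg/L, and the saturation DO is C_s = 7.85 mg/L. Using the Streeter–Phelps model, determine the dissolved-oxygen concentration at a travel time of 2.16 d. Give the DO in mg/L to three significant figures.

k_d L₀/(k_2−k_d) = 0.104×43.0/(0.903−0.104) = 4.472/0.7990 = 5.597 mg/L.
e^(−k_d t) = e^(−0.104×2.160) = 0.7988; e^(−k_2 t) = e^(−0.903×2.160) = 0.1422.
D = 5.597 × (0.7988 − 0.1422) + 1.39 × 0.1422 = 3.675 + 0.1977 = 3.873 mg/L.
DO = C_s − D = 7.85 − 3.873 = 3.977 mg/L.

DO ≈ 3.98 mg/L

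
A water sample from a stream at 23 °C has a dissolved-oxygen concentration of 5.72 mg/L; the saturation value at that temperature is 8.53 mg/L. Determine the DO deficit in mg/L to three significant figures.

D ≈ 2.81 mg/L

D = C_s − C = 8.53 − 5.72 = 2.81 mg/L.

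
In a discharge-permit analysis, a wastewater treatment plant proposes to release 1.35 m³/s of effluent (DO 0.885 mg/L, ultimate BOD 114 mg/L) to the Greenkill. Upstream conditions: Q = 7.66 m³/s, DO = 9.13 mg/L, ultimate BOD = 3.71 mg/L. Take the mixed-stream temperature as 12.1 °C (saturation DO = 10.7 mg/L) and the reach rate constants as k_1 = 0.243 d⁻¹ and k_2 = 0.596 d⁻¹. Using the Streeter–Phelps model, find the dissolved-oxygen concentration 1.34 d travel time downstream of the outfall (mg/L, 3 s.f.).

Mixed DO = (7.66×9.13 + 1.35×0.885)/(7.66+1.35) = 71.13/9.010 = 7.895 mg/L.
Mixed L₀ = (7.66×3.71 + 1.35×114)/(9.010) = 182.3/9.010 = 20.24 mg/L.
Initial deficit D₀ = C_s − DO₀ = 10.7 − 7.895 = 2.805 mg/L.
D(1.34) = [0.243×20.24/(0.596−0.243)](e^(−0.243×1.34) − e^(−0.596×1.34)) + 2.805 e^(−0.596×1.34)
= 13.93 × (0.7221 − 0.4499) + 2.805 × 0.4499 = 5.053 mg/L.
DO = 10.7 − 5.053 = 5.647 mg/L.

DO ≈ 5.65 mg/L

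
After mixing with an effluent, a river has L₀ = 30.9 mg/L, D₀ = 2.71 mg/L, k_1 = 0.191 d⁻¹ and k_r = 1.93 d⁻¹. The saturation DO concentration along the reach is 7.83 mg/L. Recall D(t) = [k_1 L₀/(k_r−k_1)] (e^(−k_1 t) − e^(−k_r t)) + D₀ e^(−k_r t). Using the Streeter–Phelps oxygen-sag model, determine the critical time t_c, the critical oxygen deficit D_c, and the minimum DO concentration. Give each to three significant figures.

t_c = [1/(k_r−k_1)] ln[(k_r/k_1)(1 − D₀(k_r−k_1)/(k_1 L₀))]
= [1/(1.93−0.191)] ln[(1.93/0.191)(1 − 2.71×1.739/(0.191×30.9))]
= (1/1.739) ln[10.10 × 0.2015] = 0.5750 × ln(2.036) = 0.5750 × 0.7110 = 0.4089 d.
D_c = (k_1/k_r) L₀ e^(−k_1 t_c) = (0.191/1.93) × 30.9 × e^(−0.191×0.4089) = 0.09896 × 30.9 × 0.9249 = 2.828 mg/L.
Minimum DO = C_s − D_c = 7.83 − 2.828 = 5.002 mg/L.

t_c ≈ 0.409 d; D_c ≈ 2.83 mg/L; min DO ≈ 5.00 mg/L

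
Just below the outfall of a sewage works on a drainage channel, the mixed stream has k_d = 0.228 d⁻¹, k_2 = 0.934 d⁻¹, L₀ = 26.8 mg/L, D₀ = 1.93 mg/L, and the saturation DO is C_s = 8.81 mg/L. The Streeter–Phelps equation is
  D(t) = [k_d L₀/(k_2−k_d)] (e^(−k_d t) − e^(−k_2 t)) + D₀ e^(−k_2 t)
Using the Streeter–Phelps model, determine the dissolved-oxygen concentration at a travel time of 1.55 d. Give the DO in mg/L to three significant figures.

DO ≈ 4.31 mg/L

k_d L₀/(k_2−k_d) = 0.228×26.8/(0.934−0.228) = 6.110/0.7060 = 8.655 mg/L.
e^(−k_d t) = e^(−0.228×1.550) = 0.7023; e^(−k_2 t) = e^(−0.934×1.550) = 0.2351.
D = 8.655 × (0.7023 − 0.2351) + 1.93 × 0.2351 = 4.043 + 0.4538 = 4.497 mg/L.
DO = C_s − D = 8.81 − 4.497 = 4.313 mg/L.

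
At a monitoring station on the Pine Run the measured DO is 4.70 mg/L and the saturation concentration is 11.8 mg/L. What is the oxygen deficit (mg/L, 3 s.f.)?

D = C_s − C = 11.8 − 4.70 = 7.10 mg/L.

D ≈ 7.10 mg/L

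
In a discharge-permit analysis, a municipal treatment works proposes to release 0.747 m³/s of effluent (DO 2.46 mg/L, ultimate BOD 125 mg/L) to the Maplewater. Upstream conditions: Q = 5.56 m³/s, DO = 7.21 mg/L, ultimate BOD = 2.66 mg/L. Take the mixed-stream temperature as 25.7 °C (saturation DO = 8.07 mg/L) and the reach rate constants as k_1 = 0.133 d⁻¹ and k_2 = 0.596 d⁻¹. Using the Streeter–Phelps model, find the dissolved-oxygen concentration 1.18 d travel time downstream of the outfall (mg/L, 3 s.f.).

Mixed DO = (5.56×7.21 + 0.747×2.46)/(5.56+0.747) = 41.93/6.307 = 6.647 mg/L.
Mixed L₀ = (5.56×2.66 + 0.747×125)/(6.307) = 108.2/6.307 = 17.15 mg/L.
Initial deficit D₀ = C_s − DO₀ = 8.07 − 6.647 = 1.423 mg/L.
D(1.18) = [0.133×17.15/(0.596−0.133)](e^(−0.133×1.18) − e^(−0.596×1.18)) + 1.423 e^(−0.596×1.18)
= 4.926 × (0.8548 − 0.4950) + 1.423 × 0.4950 = 2.477 mg/L.
DO = 8.07 − 2.477 = 5.593 mg/L.

DO ≈ 5.59 mg/L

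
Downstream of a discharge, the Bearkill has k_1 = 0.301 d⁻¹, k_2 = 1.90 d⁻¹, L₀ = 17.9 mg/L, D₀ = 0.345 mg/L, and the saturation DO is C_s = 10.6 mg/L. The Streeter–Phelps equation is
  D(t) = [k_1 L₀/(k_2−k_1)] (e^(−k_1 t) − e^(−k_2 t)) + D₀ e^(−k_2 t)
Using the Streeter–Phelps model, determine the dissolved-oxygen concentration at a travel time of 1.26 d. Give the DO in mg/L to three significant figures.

DO ≈ 8.57 mg/L

k_1 L₀/(k_2−k_1) = 0.301×17.9/(1.90−0.301) = 5.388/1.599 = 3.370 mg/L.
e^(−k_1 t) = e^(−0.301×1.260) = 0.6844; e^(−k_2 t) = e^(−1.90×1.260) = 0.09126.
D = 3.370 × (0.6844 − 0.09126) + 0.345 × 0.09126 = 1.998 + 0.03149 = 2.030 mg/L.
DO = C_s − D = 10.6 − 2.030 = 8.570 mg/L.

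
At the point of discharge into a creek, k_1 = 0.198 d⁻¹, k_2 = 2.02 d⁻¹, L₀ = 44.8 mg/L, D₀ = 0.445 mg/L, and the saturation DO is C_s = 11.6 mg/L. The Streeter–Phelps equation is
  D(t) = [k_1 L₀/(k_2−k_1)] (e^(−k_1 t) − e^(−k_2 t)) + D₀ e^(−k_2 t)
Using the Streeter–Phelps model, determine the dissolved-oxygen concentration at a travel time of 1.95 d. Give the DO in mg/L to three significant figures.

DO ≈ 8.38 mg/L

k_1 L₀/(k_2−k_1) = 0.198×44.8/(2.02−0.198) = 8.870/1.822 = 4.868 mg/L.
e^(−k_1 t) = e^(−0.198×1.950) = 0.6797; e^(−k_2 t) = e^(−2.02×1.950) = 0.01947.
D = 4.868 × (0.6797 − 0.01947) + 0.445 × 0.01947 = 3.214 + 0.008663 = 3.223 mg/L.
DO = C_s − D = 11.6 − 3.223 = 8.377 mg/L.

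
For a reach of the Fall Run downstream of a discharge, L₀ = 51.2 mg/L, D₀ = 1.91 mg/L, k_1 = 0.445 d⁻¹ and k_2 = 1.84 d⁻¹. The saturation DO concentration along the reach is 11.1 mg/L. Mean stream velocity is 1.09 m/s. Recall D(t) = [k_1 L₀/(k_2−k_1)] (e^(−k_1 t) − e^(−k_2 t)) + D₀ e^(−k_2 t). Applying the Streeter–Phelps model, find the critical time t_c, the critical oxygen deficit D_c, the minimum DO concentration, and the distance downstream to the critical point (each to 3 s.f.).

t_c = [1/(k_2−k_1)] ln[(k_2/k_1)(1 − D₀(k_2−k_1)/(k_1 L₀))]
= [1/(1.84−0.445)] ln[(1.84/0.445)(1 − 1.91×1.395/(0.445×51.2))]
= (1/1.395) ln[4.135 × 0.8831] = 0.7168 × ln(3.651) = 0.7168 × 1.295 = 0.9284 d.
L(t_c) = L₀ e^(−k_1 t_c) = 51.2 × 0.6616 = 33.87 mg/L, and at the critical point k_2 D_c = k_1 L, so D_c = (0.445/1.84) × 33.87 = 8.192 mg/L.
Minimum DO = C_s − D_c = 11.1 − 8.192 = 2.908 mg/L.
x_c = v t_c = 1.09 m/s × 0.9284 d × 86400 s/d = 87430 m ≈ 87.4 km.

t_c ≈ 0.928 d; D_c ≈ 8.19 mg/L; min DO ≈ 2.91 mg/L; x_c ≈ 87.4 km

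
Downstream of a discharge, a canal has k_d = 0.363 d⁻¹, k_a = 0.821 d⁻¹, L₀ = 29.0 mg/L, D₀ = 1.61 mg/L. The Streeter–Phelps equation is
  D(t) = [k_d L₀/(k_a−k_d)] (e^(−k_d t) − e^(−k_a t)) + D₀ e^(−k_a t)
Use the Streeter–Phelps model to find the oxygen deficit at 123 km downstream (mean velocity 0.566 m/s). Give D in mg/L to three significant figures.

Travel time t = x/v = 123 km / (0.566 m/s) = 123000 m / 0.566 m/s = 217300 s = 2.515 d.
k_d L₀/(k_a−k_d) = 0.363×29.0/(0.821−0.363) = 10.53/0.4580 = 22.98 mg/L.
e^(−k_d t) = e^(−0.363×2.515) = 0.4013; e^(−k_a t) = e^(−0.821×2.515) = 0.1268.
D = 22.98 × (0.4013 − 0.1268) + 1.61 × 0.1268 = 6.309 + 0.2042 = 6.513 mg/L.

D ≈ 6.51 mg/L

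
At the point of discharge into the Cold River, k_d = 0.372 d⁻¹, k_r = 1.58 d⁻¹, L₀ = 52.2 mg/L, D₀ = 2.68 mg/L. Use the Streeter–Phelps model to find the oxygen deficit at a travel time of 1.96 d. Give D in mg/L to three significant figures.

k_d L₀/(k_r−k_d) = 0.372×52.2/(1.58−0.372) = 19.42/1.208 = 16.07 mg/L.
e^(−k_d t) = e^(−0.372×1.960) = 0.4823; e^(−k_r t) = e^(−1.58×1.960) = 0.04519.
D = 16.07 × (0.4823 − 0.04519) + 2.68 × 0.04519 = 7.027 + 0.1211 = 7.148 mg/L.

D ≈ 7.15 mg/L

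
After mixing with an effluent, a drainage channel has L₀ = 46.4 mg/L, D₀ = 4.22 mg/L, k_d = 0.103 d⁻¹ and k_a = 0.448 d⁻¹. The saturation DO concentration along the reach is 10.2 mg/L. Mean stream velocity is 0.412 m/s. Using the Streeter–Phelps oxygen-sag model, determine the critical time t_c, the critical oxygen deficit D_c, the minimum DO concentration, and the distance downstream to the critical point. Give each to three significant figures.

With k_a/k_d = 4.350 and 1 − D₀(k_a−k_d)/(k_d L₀) = 0.6954,
t_c = ln(4.350 × 0.6954) / (0.448 − 0.103) = ln(3.025) / 0.3450 = 1.107/0.3450 = 3.208 d.
D_c = (k_d/k_a) L₀ e^(−k_d t_c) = (0.103/0.448) × 46.4 × e^(−0.103×3.208) = 0.2299 × 46.4 × 0.7186 = 7.666 mg/L.
Minimum DO = C_s − D_c = 10.2 − 7.666 = 2.534 mg/L.
x_c = v t_c = 0.412 m/s × 3.208 d × 86400 s/d = 114200 m ≈ 114 km.

t_c ≈ 3.21 d; D_c ≈ 7.67 mg/L; min DO ≈ 2.53 mg/L; x_c ≈ 114 km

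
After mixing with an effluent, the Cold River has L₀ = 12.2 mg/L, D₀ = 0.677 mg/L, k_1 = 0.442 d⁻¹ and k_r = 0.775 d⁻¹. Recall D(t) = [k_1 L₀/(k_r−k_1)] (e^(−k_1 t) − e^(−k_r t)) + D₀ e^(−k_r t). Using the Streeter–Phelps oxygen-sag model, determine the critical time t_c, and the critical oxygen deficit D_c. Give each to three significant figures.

t_c ≈ 1.56 d; D_c ≈ 3.49 mg/L

At the critical point dD/dt = 0, so k_1 L₀ e^(−k_1 t) = k_r D. Substituting D(t) from the Streeter–Phelps equation and solving for t gives
t_c = ln[(k_r/k_1)(1 − D₀(k_r−k_1)/(k_1 L₀))] / (k_r−k_1).
Here k_r−k_1 = 0.3330 d⁻¹ and 1 − D₀(k_r−k_1)/(k_1 L₀) = 1 − 0.677×0.3330/(0.442×12.2) = 0.9582, so
t_c = ln(1.753 × 0.9582) / 0.3330 = 0.5188 / 0.3330 = 1.558 d.
D_c = (k_1/k_r) L₀ e^(−k_1 t_c) = (0.442/0.775) × 12.2 × e^(−0.442×1.558) = 0.5703 × 12.2 × 0.5022 = 3.495 mg/L.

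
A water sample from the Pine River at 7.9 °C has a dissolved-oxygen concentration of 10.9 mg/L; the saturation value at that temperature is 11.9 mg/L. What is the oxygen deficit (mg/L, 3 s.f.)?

D = C_s − C = 11.9 − 10.9 = 1.00 mg/L.

D ≈ 1.00 mg/L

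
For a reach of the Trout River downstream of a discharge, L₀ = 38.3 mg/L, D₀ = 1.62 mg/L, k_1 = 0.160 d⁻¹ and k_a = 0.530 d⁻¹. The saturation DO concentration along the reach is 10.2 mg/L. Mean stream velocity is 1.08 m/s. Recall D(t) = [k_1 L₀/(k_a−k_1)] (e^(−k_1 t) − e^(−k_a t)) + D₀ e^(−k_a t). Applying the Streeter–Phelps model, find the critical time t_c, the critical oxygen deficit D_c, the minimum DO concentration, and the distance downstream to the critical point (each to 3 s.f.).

With k_a/k_1 = 3.312 and 1 − D₀(k_a−k_1)/(k_1 L₀) = 0.9022,
t_c = ln(3.312 × 0.9022) / (0.530 − 0.160) = ln(2.988) / 0.3700 = 1.095/0.3700 = 2.959 d.
L(t_c) = L₀ e^(−k_1 t_c) = 38.3 × 0.6229 = 23.86 mg/L, and at the critical point k_a D_c = k_1 L, so D_c = (0.160/0.530) × 23.86 = 7.202 mg/L.
Minimum DO = C_s − D_c = 10.2 − 7.202 = 2.998 mg/L.
x_c = v t_c = 1.08 m/s × 2.959 d × 86400 s/d = 276100 m ≈ 276 km.

t_c ≈ 2.96 d; D_c ≈ 7.20 mg/L; min DO ≈ 3.00 mg/L; x_c ≈ 276 km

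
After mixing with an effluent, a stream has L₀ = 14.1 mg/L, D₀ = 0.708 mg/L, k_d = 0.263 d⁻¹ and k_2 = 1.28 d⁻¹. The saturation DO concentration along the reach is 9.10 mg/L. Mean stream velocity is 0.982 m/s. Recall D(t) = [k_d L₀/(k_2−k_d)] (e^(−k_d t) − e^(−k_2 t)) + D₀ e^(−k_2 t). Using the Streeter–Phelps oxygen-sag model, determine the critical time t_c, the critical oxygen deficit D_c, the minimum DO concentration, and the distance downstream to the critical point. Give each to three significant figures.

t_c ≈ 1.34 d; D_c ≈ 2.03 mg/L; min DO ≈ 7.07 mg/L; x_c ≈ 114 km

With k_2/k_d = 4.867 and 1 − D₀(k_2−k_d)/(k_d L₀) = 0.8058,
t_c = ln(4.867 × 0.8058) / (1.28 − 0.263) = ln(3.922) / 1.017 = 1.367/1.017 = 1.344 d.
L(t_c) = L₀ e^(−k_d t_c) = 14.1 × 0.7023 = 9.902 mg/L, and at the critical point k_2 D_c = k_d L, so D_c = (0.263/1.28) × 9.902 = 2.035 mg/L.
Minimum DO = C_s − D_c = 9.10 − 2.035 = 7.065 mg/L.
x_c = v t_c = 0.982 m/s × 1.344 d × 86400 s/d = 114000 m ≈ 114 km.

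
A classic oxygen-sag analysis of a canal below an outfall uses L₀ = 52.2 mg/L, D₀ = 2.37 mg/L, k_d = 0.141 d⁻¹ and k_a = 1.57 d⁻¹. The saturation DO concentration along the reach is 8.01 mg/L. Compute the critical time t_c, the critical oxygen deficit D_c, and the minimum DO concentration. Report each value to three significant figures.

t_c = [1/(k_a−k_d)] ln[(k_a/k_d)(1 − D₀(k_a−k_d)/(k_d L₀))]
= [1/(1.57−0.141)] ln[(1.57/0.141)(1 − 2.37×1.429/(0.141×52.2))]
= (1/1.429) ln[11.13 × 0.5399] = 0.6998 × ln(6.011) = 0.6998 × 1.794 = 1.255 d.
D_c = (k_d/k_a) L₀ e^(−k_d t_c) = (0.141/1.57) × 52.2 × e^(−0.141×1.255) = 0.08981 × 52.2 × 0.8378 = 3.928 mg/L.
Minimum DO = C_s − D_c = 8.01 − 3.928 = 4.082 mg/L.

t_c ≈ 1.26 d; D_c ≈ 3.93 mg/L; min DO ≈ 4.08 mg/L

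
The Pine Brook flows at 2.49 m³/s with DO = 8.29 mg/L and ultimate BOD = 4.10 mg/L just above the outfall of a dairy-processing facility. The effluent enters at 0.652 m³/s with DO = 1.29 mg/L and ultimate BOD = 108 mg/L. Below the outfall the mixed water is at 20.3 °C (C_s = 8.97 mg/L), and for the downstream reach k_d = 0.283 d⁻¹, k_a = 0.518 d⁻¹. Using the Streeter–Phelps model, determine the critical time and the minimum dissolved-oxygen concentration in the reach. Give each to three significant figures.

Mixed DO = (2.49×8.29 + 0.652×1.29)/(2.49+0.652) = 21.48/3.142 = 6.837 mg/L.
Mixed L₀ = (2.49×4.10 + 0.652×108)/(3.142) = 80.62/3.142 = 25.66 mg/L.
Initial deficit D₀ = C_s − DO₀ = 8.97 − 6.837 = 2.133 mg/L.
t_c = (1/0.2350) ln[(0.518/0.283)(1 − 2.133×0.2350/(0.283×25.66))] = 4.255 × ln(1.704) = 2.268 d.
D_c = (0.283/0.518) × 25.66 × e^(−0.283×2.268) = 0.5463 × 25.66 × 0.5263 = 7.378 mg/L.
Minimum DO = 8.97 − 7.378 = 1.592 mg/L.

t_c ≈ 2.27 d; minimum DO ≈ 1.59 mg/L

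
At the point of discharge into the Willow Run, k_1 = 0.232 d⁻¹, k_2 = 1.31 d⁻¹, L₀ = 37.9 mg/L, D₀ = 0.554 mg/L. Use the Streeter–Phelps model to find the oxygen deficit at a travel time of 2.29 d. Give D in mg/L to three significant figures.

k_1 L₀/(k_2−k_1) = 0.232×37.9/(1.31−0.232) = 8.793/1.078 = 8.157 mg/L.
e^(−k_1 t) = e^(−0.232×2.290) = 0.5879; e^(−k_2 t) = e^(−1.31×2.290) = 0.04979.
D = 8.157 × (0.5879 − 0.04979) + 0.554 × 0.04979 = 4.389 + 0.02758 = 4.416 mg/L.

D ≈ 4.42 mg/L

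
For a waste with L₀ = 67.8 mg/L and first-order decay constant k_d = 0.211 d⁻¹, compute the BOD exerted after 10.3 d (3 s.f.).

y ≈ 60.1 mg/L

y_t = L₀(1 − e^(−k_d t)) = 67.8 × (1 − e^(−0.211×10.3))
= 67.8 × (1 − 0.1138) = 67.8 × 0.8862 = 60.08 mg/L.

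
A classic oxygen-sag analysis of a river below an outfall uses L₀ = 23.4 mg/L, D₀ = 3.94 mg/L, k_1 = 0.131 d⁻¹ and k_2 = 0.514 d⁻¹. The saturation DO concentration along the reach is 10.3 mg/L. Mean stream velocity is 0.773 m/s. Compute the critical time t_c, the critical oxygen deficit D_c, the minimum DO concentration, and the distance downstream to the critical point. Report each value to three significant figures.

With k_2/k_1 = 3.924 and 1 − D₀(k_2−k_1)/(k_1 L₀) = 0.5077,
t_c = ln(3.924 × 0.5077) / (0.514 − 0.131) = ln(1.992) / 0.3830 = 0.6892/0.3830 = 1.800 d.
L(t_c) = L₀ e^(−k_1 t_c) = 23.4 × 0.7900 = 18.49 mg/L, and at the critical point k_2 D_c = k_1 L, so D_c = (0.131/0.514) × 18.49 = 4.711 mg/L.
Minimum DO = C_s − D_c = 10.3 − 4.711 = 5.589 mg/L.
x_c = v t_c = 0.773 m/s × 1.800 d × 86400 s/d = 120200 m ≈ 120 km.

t_c ≈ 1.80 d; D_c ≈ 4.71 mg/L; min DO ≈ 5.59 mg/L; x_c ≈ 120 km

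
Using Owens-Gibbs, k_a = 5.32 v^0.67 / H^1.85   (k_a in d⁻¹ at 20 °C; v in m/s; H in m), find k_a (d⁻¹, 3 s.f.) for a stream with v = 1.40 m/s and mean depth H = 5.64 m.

k_a = 5.32 × 1.40^0.67 / 5.64^1.85 = 5.32 × 1.253 / 24.54 = 0.2716 d⁻¹.

k_a ≈ 0.272 d⁻¹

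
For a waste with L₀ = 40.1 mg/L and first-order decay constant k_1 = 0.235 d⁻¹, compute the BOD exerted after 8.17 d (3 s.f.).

y_t = L₀(1 − e^(−k_1 t)) = 40.1 × (1 − e^(−0.235×8.17))
= 40.1 × (1 − 0.1466) = 40.1 × 0.8534 = 34.22 mg/L.

y ≈ 34.2 mg/L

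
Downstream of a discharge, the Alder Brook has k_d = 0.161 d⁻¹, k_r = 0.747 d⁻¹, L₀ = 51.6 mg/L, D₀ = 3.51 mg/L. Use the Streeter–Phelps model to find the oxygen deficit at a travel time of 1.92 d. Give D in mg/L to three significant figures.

k_d L₀/(k_r−k_d) = 0.161×51.6/(0.747−0.161) = 8.308/0.5860 = 14.18 mg/L.
e^(−k_d t) = e^(−0.161×1.920) = 0.7341; e^(−k_r t) = e^(−0.747×1.920) = 0.2383.
D = 14.18 × (0.7341 − 0.2383) + 3.51 × 0.2383 = 7.029 + 0.8364 = 7.865 mg/L.

D ≈ 7.87 mg/L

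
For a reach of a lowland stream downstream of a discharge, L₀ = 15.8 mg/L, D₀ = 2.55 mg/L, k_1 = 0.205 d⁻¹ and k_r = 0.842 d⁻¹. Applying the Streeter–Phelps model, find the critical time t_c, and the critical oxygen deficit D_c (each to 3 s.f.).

With k_r/k_1 = 4.107 and 1 − D₀(k_r−k_1)/(k_1 L₀) = 0.4985,
t_c = ln(4.107 × 0.4985) / (0.842 − 0.205) = ln(2.048) / 0.6370 = 0.7166/0.6370 = 1.125 d.
D_c = (k_1/k_r) L₀ e^(−k_1 t_c) = (0.205/0.842) × 15.8 × e^(−0.205×1.125) = 0.2435 × 15.8 × 0.7940 = 3.054 mg/L.

t_c ≈ 1.12 d; D_c ≈ 3.05 mg/L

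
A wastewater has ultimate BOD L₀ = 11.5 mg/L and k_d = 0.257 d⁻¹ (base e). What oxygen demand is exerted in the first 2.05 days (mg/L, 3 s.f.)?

y_t = L₀(1 − e^(−k_d t)) = 11.5 × (1 − e^(−0.257×2.05))
= 11.5 × (1 − 0.5905) = 11.5 × 0.4095 = 4.710 mg/L.

y ≈ 4.71 mg/L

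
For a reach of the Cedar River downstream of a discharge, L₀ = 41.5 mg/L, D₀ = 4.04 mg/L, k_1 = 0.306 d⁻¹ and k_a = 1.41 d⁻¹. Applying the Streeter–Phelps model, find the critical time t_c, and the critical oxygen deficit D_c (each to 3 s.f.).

With k_a/k_1 = 4.608 and 1 − D₀(k_a−k_1)/(k_1 L₀) = 0.6488,
t_c = ln(4.608 × 0.6488) / (1.41 − 0.306) = ln(2.989) / 1.104 = 1.095/1.104 = 0.9919 d.
L(t_c) = L₀ e^(−k_1 t_c) = 41.5 × 0.7382 = 30.64 mg/L, and at the critical point k_a D_c = k_1 L, so D_c = (0.306/1.41) × 30.64 = 6.649 mg/L.

t_c ≈ 0.992 d; D_c ≈ 6.65 mg/L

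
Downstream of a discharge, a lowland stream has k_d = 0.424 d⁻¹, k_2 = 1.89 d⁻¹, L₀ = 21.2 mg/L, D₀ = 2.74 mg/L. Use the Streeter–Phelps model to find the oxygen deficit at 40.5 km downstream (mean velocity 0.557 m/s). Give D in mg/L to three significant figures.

D ≈ 3.60 mg/L

Travel time t = x/v = 40.5 km / (0.557 m/s) = 40500 m / 0.557 m/s = 72710 s = 0.8416 d.
k_d L₀/(k_2−k_d) = 0.424×21.2/(1.89−0.424) = 8.989/1.466 = 6.132 mg/L.
e^(−k_d t) = e^(−0.424×0.8416) = 0.6999; e^(−k_2 t) = e^(−1.89×0.8416) = 0.2038.
D = 6.132 × (0.6999 − 0.2038) + 2.74 × 0.2038 = 3.042 + 0.5584 = 3.600 mg/L.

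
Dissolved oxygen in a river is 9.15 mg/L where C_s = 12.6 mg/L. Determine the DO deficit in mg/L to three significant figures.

D = C_s − C = 12.6 − 9.15 = 3.45 mg/L.

D ≈ 3.45 mg/L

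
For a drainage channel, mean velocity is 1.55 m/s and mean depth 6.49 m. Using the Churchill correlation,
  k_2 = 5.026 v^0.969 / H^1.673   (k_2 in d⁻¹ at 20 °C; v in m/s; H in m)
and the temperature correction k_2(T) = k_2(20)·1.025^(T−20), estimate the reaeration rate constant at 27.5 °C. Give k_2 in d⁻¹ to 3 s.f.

k_2(20) = 5.026 × 1.55^0.969 / 6.49^1.673 = 5.026 × 1.529 / 22.85 = 0.3363 d⁻¹.
k_2(27.5) = 0.3363 × 1.025^(27.5−20) = 0.3363 × 1.203 = 0.4048 d⁻¹.

k_2 ≈ 0.405 d⁻¹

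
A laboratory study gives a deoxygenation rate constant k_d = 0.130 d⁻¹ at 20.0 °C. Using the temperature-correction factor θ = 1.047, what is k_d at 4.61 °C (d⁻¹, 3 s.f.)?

k_d(T₂) = k_d(T₁) · θ^(T₂−T₁) = 0.130 × 1.047^(4.61−20.0)
= 0.130 × 1.047^-15.4 = 0.130 × 0.4932 = 0.06412 d⁻¹.

k_d ≈ 0.0641 d⁻¹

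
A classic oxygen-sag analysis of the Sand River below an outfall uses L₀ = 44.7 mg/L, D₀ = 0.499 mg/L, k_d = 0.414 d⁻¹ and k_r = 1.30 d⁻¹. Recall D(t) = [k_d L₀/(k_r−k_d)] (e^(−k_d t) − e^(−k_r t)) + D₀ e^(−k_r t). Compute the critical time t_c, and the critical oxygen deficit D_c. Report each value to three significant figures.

t_c = [1/(k_r−k_d)] ln[(k_r/k_d)(1 − D₀(k_r−k_d)/(k_d L₀))]
= [1/(1.30−0.414)] ln[(1.30/0.414)(1 − 0.499×0.8860/(0.414×44.7))]
= (1/0.8860) ln[3.140 × 0.9761] = 1.129 × ln(3.065) = 1.129 × 1.120 = 1.264 d.
L(t_c) = L₀ e^(−k_d t_c) = 44.7 × 0.5925 = 26.49 mg/L, and at the critical point k_r D_c = k_d L, so D_c = (0.414/1.30) × 26.49 = 8.435 mg/L.

t_c ≈ 1.26 d; D_c ≈ 8.43 mg/L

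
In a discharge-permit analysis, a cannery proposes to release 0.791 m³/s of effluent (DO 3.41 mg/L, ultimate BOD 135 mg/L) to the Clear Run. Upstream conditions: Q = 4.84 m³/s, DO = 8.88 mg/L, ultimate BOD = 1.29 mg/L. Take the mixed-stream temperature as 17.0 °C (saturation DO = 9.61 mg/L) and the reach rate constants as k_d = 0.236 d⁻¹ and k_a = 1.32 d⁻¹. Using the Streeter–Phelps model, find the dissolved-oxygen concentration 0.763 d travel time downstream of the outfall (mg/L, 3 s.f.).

DO ≈ 7.01 mg/L

Mixed DO = (4.84×8.88 + 0.791×3.41)/(4.84+0.791) = 45.68/5.631 = 8.112 mg/L.
Mixed L₀ = (4.84×1.29 + 0.791×135)/(5.631) = 113.0/5.631 = 20.07 mg/L.
Initial deficit D₀ = C_s − DO₀ = 9.61 − 8.112 = 1.498 mg/L.
D(0.763) = [0.236×20.07/(1.32−0.236)](e^(−0.236×0.763) − e^(−1.32×0.763)) + 1.498 e^(−1.32×0.763)
= 4.370 × (0.8352 − 0.3653) + 1.498 × 0.3653 = 2.601 mg/L.
DO = 9.61 − 2.601 = 7.009 mg/L.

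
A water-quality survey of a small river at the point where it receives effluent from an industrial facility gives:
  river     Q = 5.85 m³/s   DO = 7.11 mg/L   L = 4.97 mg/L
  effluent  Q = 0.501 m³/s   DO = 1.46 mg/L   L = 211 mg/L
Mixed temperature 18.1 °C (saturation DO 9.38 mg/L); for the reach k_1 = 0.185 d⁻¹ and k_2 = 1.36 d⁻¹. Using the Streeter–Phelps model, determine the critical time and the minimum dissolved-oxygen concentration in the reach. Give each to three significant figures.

t_c ≈ 0.272 d; minimum DO ≈ 6.63 mg/L

Mixed DO = (5.85×7.11 + 0.501×1.46)/(5.85+0.501) = 42.32/6.351 = 6.664 mg/L.
Mixed L₀ = (5.85×4.97 + 0.501×211)/(6.351) = 134.8/6.351 = 21.22 mg/L.
Initial deficit D₀ = C_s − DO₀ = 9.38 − 6.664 = 2.716 mg/L.
t_c = (1/1.175) ln[(1.36/0.185)(1 − 2.716×1.175/(0.185×21.22))] = 0.8511 × ln(1.377) = 0.2721 d.
D_c = (0.185/1.36) × 21.22 × e^(−0.185×0.2721) = 0.1360 × 21.22 × 0.9509 = 2.745 mg/L.
Minimum DO = 9.38 − 2.745 = 6.635 mg/L.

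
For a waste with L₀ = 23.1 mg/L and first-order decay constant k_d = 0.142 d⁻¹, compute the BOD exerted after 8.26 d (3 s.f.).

y_t = L₀(1 − e^(−k_d t)) = 23.1 × (1 − e^(−0.142×8.26))
= 23.1 × (1 − 0.3095) = 23.1 × 0.6905 = 15.95 mg/L.

y ≈ 16.0 mg/L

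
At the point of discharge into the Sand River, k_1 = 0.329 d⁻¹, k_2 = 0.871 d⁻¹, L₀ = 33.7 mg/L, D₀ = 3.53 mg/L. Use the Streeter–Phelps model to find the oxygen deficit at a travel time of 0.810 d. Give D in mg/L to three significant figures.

k_1 L₀/(k_2−k_1) = 0.329×33.7/(0.871−0.329) = 11.09/0.5420 = 20.46 mg/L.
e^(−k_1 t) = e^(−0.329×0.8100) = 0.7661; e^(−k_2 t) = e^(−0.871×0.8100) = 0.4939.
D = 20.46 × (0.7661 − 0.4939) + 3.53 × 0.4939 = 5.568 + 1.743 = 7.312 mg/L.

D ≈ 7.31 mg/L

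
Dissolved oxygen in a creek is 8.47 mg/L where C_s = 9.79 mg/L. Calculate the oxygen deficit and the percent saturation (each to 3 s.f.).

D = C_s − C = 9.79 − 8.47 = 1.32 mg/L.
% saturation = 8.47/9.79 × 100 = 86.5 %.

D ≈ 1.32 mg/L; 86.5 % saturation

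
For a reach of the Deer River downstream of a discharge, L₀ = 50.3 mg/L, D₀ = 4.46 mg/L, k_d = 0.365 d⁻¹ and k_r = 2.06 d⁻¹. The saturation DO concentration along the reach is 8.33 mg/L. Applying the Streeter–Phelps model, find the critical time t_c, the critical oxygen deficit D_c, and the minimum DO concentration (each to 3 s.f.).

t_c ≈ 0.708 d; D_c ≈ 6.88 mg/L; min DO ≈ 1.45 mg/L

t_c = [1/(k_r−k_d)] ln[(k_r/k_d)(1 − D₀(k_r−k_d)/(k_d L₀))]
= [1/(2.06−0.365)] ln[(2.06/0.365)(1 − 4.46×1.695/(0.365×50.3))]
= (1/1.695) ln[5.644 × 0.5882] = 0.5900 × ln(3.320) = 0.5900 × 1.200 = 0.7079 d.
L(t_c) = L₀ e^(−k_d t_c) = 50.3 × 0.7723 = 38.85 mg/L, and at the critical point k_r D_c = k_d L, so D_c = (0.365/2.06) × 38.85 = 6.883 mg/L.
Minimum DO = C_s − D_c = 8.33 − 6.883 = 1.447 mg/L.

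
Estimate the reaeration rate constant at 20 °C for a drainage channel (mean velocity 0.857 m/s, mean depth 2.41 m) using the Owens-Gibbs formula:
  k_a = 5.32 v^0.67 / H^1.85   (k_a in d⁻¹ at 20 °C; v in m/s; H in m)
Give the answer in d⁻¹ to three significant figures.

k_a ≈ 0.942 d⁻¹

k_a = 5.32 × 0.857^0.67 / 2.41^1.85 = 5.32 × 0.9018 / 5.090 = 0.9425 d⁻¹.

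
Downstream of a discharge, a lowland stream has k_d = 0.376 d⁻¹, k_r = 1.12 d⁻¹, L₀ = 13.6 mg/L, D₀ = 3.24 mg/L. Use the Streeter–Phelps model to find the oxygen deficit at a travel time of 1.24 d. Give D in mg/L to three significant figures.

k_d L₀/(k_r−k_d) = 0.376×13.6/(1.12−0.376) = 5.114/0.7440 = 6.873 mg/L.
e^(−k_d t) = e^(−0.376×1.240) = 0.6274; e^(−k_r t) = e^(−1.12×1.240) = 0.2494.
D = 6.873 × (0.6274 − 0.2494) + 3.24 × 0.2494 = 2.598 + 0.8080 = 3.406 mg/L.

D ≈ 3.41 mg/L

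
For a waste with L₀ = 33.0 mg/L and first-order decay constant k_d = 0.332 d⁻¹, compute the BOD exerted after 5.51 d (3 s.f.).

y_t = L₀(1 − e^(−k_d t)) = 33.0 × (1 − e^(−0.332×5.51))
= 33.0 × (1 − 0.1605) = 33.0 × 0.8395 = 27.70 mg/L.

y ≈ 27.7 mg/L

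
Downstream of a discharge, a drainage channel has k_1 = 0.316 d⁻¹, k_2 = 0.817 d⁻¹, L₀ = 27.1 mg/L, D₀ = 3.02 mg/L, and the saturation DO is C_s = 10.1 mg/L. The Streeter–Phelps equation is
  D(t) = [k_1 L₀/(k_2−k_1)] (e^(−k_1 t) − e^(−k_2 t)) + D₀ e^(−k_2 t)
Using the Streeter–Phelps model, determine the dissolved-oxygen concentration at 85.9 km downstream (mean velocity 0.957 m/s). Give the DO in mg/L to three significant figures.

Travel time t = x/v = 85.9 km / (0.957 m/s) = 85900 m / 0.957 m/s = 89760 s = 1.039 d.
k_1 L₀/(k_2−k_1) = 0.316×27.1/(0.817−0.316) = 8.564/0.5010 = 17.09 mg/L.
e^(−k_1 t) = e^(−0.316×1.039) = 0.7202; e^(−k_2 t) = e^(−0.817×1.039) = 0.4279.
D = 17.09 × (0.7202 − 0.4279) + 3.02 × 0.4279 = 4.995 + 1.292 = 6.287 mg/L.
DO = C_s − D = 10.1 − 6.287 = 3.813 mg/L.

DO ≈ 3.81 mg/L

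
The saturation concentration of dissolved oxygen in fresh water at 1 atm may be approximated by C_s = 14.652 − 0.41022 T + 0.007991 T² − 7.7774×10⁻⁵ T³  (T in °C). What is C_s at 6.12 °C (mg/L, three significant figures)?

C_s ≈ 12.4 mg/L

C_s = 14.652 − 0.41022×6.12 + 0.007991×6.12² − 7.7774×10⁻⁵×6.12³ = 12.42 mg/L.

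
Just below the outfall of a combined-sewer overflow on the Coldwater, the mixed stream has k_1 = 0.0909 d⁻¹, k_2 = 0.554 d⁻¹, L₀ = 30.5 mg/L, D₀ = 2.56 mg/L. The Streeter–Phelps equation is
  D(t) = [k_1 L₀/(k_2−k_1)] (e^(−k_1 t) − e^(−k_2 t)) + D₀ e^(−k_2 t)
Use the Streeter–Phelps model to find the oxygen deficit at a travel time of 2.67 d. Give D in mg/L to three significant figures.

D ≈ 3.92 mg/L

k_1 L₀/(k_2−k_1) = 0.0909×30.5/(0.554−0.0909) = 2.772/0.4631 = 5.987 mg/L.
e^(−k_1 t) = e^(−0.0909×2.670) = 0.7845; e^(−k_2 t) = e^(−0.554×2.670) = 0.2278.
D = 5.987 × (0.7845 − 0.2278) + 2.56 × 0.2278 = 3.333 + 0.5832 = 3.916 mg/L.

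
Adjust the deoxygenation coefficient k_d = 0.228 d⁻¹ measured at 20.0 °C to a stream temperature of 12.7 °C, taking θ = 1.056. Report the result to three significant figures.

k_d(T₂) = k_d(T₁) · θ^(T₂−T₁) = 0.228 × 1.056^(12.7−20.0)
= 0.228 × 1.056^-7.30 = 0.228 × 0.6718 = 0.1532 d⁻¹.

k_d ≈ 0.153 d⁻¹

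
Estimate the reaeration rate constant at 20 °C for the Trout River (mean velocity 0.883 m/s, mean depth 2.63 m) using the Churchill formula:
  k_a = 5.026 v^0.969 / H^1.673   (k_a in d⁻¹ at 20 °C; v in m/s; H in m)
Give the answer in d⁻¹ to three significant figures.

k_a = 5.026 × 0.883^0.969 / 2.63^1.673 = 5.026 × 0.8864 / 5.042 = 0.8836 d⁻¹.

k_a ≈ 0.884 d⁻¹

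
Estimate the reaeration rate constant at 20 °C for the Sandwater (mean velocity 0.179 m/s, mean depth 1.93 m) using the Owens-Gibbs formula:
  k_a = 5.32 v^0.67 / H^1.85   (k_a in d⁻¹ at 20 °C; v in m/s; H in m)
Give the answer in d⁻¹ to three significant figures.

k_a ≈ 0.498 d⁻¹

k_a = 5.32 × 0.179^0.67 / 1.93^1.85 = 5.32 × 0.3158 / 3.375 = 0.4978 d⁻¹.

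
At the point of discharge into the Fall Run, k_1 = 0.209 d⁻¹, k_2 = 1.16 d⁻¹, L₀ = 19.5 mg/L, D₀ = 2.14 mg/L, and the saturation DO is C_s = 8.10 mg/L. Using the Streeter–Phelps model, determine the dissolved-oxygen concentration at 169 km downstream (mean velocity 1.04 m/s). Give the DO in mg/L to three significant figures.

DO ≈ 5.45 mg/L

Travel time t = x/v = 169 km / (1.04 m/s) = 169000 m / 1.04 m/s = 162500 s = 1.881 d.
k_1 L₀/(k_2−k_1) = 0.209×19.5/(1.16−0.209) = 4.075/0.9510 = 4.285 mg/L.
e^(−k_1 t) = e^(−0.209×1.881) = 0.6750; e^(−k_2 t) = e^(−1.16×1.881) = 0.1128.
D = 4.285 × (0.6750 − 0.1128) + 2.14 × 0.1128 = 2.409 + 0.2415 = 2.650 mg/L.
DO = C_s − D = 8.10 − 2.650 = 5.450 mg/L.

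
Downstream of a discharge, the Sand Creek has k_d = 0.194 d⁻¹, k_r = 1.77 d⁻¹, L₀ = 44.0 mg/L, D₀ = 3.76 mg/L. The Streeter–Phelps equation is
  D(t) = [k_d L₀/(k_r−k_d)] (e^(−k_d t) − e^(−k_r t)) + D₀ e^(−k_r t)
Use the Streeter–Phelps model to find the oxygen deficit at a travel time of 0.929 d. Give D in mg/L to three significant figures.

k_d L₀/(k_r−k_d) = 0.194×44.0/(1.77−0.194) = 8.536/1.576 = 5.416 mg/L.
e^(−k_d t) = e^(−0.194×0.9290) = 0.8351; e^(−k_r t) = e^(−1.77×0.9290) = 0.1931.
D = 5.416 × (0.8351 − 0.1931) + 3.76 × 0.1931 = 3.477 + 0.7262 = 4.203 mg/L.

D ≈ 4.20 mg/L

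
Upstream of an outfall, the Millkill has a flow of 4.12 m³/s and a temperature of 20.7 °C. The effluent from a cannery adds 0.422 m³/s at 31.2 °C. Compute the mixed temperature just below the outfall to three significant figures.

Flow-weighted mixing: C = (Q_r C_r + Q_w C_w)/(Q_r + Q_w)
= (4.12×20.7 + 0.422×31.2)/(4.12 + 0.422) = 98.45/4.542 = 21.68 °C.

21.7 °C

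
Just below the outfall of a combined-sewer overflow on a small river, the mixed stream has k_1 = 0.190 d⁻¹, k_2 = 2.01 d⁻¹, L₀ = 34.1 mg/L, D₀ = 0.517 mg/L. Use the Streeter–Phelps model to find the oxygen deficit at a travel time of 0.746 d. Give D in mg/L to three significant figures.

D ≈ 2.41 mg/L

k_1 L₀/(k_2−k_1) = 0.190×34.1/(2.01−0.190) = 6.479/1.820 = 3.560 mg/L.
e^(−k_1 t) = e^(−0.190×0.7460) = 0.8678; e^(−k_2 t) = e^(−2.01×0.7460) = 0.2233.
D = 3.560 × (0.8678 − 0.2233) + 0.517 × 0.2233 = 2.295 + 0.1154 = 2.410 mg/L.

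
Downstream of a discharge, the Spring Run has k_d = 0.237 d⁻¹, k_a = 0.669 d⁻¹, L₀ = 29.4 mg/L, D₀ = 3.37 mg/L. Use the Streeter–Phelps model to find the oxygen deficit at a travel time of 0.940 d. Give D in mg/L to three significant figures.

k_d L₀/(k_a−k_d) = 0.237×29.4/(0.669−0.237) = 6.968/0.4320 = 16.13 mg/L.
e^(−k_d t) = e^(−0.237×0.9400) = 0.8003; e^(−k_a t) = e^(−0.669×0.9400) = 0.5332.
D = 16.13 × (0.8003 − 0.5332) + 3.37 × 0.5332 = 4.308 + 1.797 = 6.105 mg/L.

D ≈ 6.10 mg/L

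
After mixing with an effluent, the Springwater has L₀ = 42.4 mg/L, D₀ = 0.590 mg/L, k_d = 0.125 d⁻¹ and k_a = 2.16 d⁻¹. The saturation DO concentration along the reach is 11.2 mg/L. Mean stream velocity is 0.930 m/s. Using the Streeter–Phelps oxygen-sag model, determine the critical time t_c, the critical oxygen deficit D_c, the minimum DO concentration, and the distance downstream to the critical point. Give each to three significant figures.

t_c ≈ 1.27 d; D_c ≈ 2.09 mg/L; min DO ≈ 9.11 mg/L; x_c ≈ 102 km

t_c = [1/(k_a−k_d)] ln[(k_a/k_d)(1 − D₀(k_a−k_d)/(k_d L₀))]
= [1/(2.16−0.125)] ln[(2.16/0.125)(1 − 0.590×2.035/(0.125×42.4))]
= (1/2.035) ln[17.28 × 0.7735] = 0.4914 × ln(13.37) = 0.4914 × 2.593 = 1.274 d.
D_c = (k_d/k_a) L₀ e^(−k_d t_c) = (0.125/2.16) × 42.4 × e^(−0.125×1.274) = 0.05787 × 42.4 × 0.8528 = 2.092 mg/L.
Minimum DO = C_s − D_c = 11.2 − 2.092 = 9.108 mg/L.
x_c = v t_c = 0.930 m/s × 1.274 d × 86400 s/d = 102400 m ≈ 102 km.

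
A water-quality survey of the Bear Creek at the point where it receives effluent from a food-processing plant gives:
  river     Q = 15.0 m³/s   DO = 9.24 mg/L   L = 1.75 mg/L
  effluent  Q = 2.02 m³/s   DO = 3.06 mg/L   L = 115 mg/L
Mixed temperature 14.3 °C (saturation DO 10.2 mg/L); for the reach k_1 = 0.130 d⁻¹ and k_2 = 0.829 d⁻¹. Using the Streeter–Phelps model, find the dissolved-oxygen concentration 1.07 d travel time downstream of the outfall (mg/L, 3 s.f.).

Mixed DO = (15.0×9.24 + 2.02×3.06)/(15.0+2.02) = 144.8/17.02 = 8.507 mg/L.
Mixed L₀ = (15.0×1.75 + 2.02×115)/(17.02) = 258.6/17.02 = 15.19 mg/L.
Initial deficit D₀ = C_s − DO₀ = 10.2 − 8.507 = 1.693 mg/L.
D(1.07) = [0.130×15.19/(0.829−0.130)](e^(−0.130×1.07) − e^(−0.829×1.07)) + 1.693 e^(−0.829×1.07)
= 2.825 × (0.8701 − 0.4119) + 1.693 × 0.4119 = 1.992 mg/L.
DO = 10.2 − 1.992 = 8.208 mg/L.

DO ≈ 8.21 mg/L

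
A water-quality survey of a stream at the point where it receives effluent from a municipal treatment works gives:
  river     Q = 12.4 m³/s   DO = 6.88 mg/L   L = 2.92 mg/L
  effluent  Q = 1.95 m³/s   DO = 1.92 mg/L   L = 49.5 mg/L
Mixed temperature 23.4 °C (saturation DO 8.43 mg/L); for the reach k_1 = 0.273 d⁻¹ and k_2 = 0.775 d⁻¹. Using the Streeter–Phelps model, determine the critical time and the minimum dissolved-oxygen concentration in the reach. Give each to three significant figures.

t_c ≈ 0.916 d; minimum DO ≈ 5.89 mg/L

Mixed DO = (12.4×6.88 + 1.95×1.92)/(12.4+1.95) = 89.06/14.35 = 6.206 mg/L.
Mixed L₀ = (12.4×2.92 + 1.95×49.5)/(14.35) = 132.7/14.35 = 9.250 mg/L.
Initial deficit D₀ = C_s − DO₀ = 8.43 − 6.206 = 2.224 mg/L.
t_c = (1/0.5020) ln[(0.775/0.273)(1 − 2.224×0.5020/(0.273×9.250))] = 1.992 × ln(1.584) = 0.9159 d.
D_c = (0.273/0.775) × 9.250 × e^(−0.273×0.9159) = 0.3523 × 9.250 × 0.7788 = 2.537 mg/L.
Minimum DO = 8.43 − 2.537 = 5.893 mg/L.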